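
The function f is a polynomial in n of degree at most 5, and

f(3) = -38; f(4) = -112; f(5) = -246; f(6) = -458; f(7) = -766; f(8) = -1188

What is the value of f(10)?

-2446

Write f(n) = an^5 + bn^4 + cn³ + dn² + en + p; the 6 given values yield a linear system in the 6 coefficients.
Solving, the top 2 coefficients vanish, and f(n) = -3n³ + 6n² - 5n + 4.
Then f(10) = -2446.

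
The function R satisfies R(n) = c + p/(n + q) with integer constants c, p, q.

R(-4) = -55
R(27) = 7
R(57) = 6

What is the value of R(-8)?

-7

(R(n) − c)(n + q) = p for each data point; the three points give a linear system in c and q, then p follows.
Solving: c = 5, q = 3, p = 60, so R(n) = 5 + 60/(n + 3).
Then R(-8) = 5 + 60/(-5) = -7.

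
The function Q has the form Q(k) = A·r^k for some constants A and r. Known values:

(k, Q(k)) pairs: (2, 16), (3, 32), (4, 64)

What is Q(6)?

256

Consecutive ratio: 32/16 = 2, and 64/32 = 2, so r = 2.
Then A·2^2 = 16 gives A = 4, and Q(k) = 4·2^k.
Q(6) = 4·2^6 = 256.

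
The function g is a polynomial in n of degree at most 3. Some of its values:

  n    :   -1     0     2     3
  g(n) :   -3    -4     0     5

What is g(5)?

Write g(n) = an³ + bn² + cn + d; the 4 given values yield a linear system in the 4 coefficients.
Solving, the leading coefficient vanishes, and g(n) = n² - 4.
Then g(5) = 21.

21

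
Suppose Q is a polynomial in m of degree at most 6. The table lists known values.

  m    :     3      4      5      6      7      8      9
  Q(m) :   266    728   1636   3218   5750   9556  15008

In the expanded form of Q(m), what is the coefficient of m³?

2

Write Q(m) = am^6 + bm^5 + cm^4 + dm³ + em² + pm + q; the 7 given values yield a linear system in the 7 coefficients.
Solving, the top 2 coefficients vanish, and Q(m) = 2m^4 + 2m³ + 5m² + 3m - 4.
The coefficient of m³ is 2.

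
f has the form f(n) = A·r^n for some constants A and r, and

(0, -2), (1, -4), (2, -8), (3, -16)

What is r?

2

Consecutive ratio: -4/(-2) = 2, and -8/(-4) = 2, so r = 2.
Then A·2^0 = -2 gives A = -2, and f(n) = -2·2^n.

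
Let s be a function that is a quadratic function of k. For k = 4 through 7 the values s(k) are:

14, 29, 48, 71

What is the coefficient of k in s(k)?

First differences: 15, 19, 23. Second differences: 4, 4.
Level-2 differences are constant, so s has degree 2.
Fitting a degree-2 polynomial gives s(k) = 2k² - 3k - 6.
The coefficient of k is -3.

-3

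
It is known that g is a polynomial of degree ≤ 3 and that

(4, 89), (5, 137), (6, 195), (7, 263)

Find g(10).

527

Write g(k) = ak³ + bk² + ck + d; the 4 given values yield a linear system in the 4 coefficients.
Solving, the leading coefficient vanishes, and g(k) = 5k² + 3k - 3.
Then g(10) = 527.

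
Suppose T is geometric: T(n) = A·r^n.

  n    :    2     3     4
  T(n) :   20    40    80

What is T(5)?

Consecutive ratio: 40/20 = 2, and 80/40 = 2, so r = 2.
Then A·2^2 = 20 gives A = 5, and T(n) = 5·2^n.
T(5) = 5·2^5 = 160.

160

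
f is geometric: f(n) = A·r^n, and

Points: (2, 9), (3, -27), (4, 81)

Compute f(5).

-243

Consecutive ratio: -27/9 = -3, and 81/(-27) = -3, so r = -3.
Then A·(-3)^2 = 9 gives A = 1, and f(n) = 1·(-3)^n.
f(5) = 1·(-3)^5 = -243.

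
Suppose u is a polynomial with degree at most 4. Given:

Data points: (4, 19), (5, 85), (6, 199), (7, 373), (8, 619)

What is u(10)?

Write u(m) = am^4 + bm³ + cm² + dm + e; the 5 given values yield a linear system in the 5 coefficients.
Solving, the leading coefficient vanishes, and u(m) = 2m³ - 6m² - 2m - 5.
Then u(10) = 1375.

1375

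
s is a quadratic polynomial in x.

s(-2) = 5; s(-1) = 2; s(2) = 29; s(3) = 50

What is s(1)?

Write s(x) = ax² + bx + c; the 4 given values yield a linear system in the 3 coefficients.
Solving, s(x) = 3x² + 6x + 5.
Then s(1) = 14.

14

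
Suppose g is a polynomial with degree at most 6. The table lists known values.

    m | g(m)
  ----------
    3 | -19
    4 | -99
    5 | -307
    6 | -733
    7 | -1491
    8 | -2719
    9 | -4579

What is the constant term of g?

Write g(m) = am^6 + bm^5 + cm^4 + dm³ + em² + pm + q; the 7 given values yield a linear system in the 7 coefficients.
Solving, the top 2 coefficients vanish, and g(m) = -m^4 + 3m³ - 3m² + 5m - 7.
The constant term is g(0) = -7.

-7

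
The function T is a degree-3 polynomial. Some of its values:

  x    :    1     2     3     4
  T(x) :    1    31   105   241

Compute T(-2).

-5

Write T(x) = ax³ + bx² + cx + d; the 4 given values yield a linear system in the 4 coefficients.
Solving, T(x) = 3x³ + 4x² - 3x - 3.
Then T(-2) = -5.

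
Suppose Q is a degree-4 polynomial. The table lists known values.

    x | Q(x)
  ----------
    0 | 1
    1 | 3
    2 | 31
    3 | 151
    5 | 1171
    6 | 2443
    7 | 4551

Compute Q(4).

477

Write Q(x) = ax^4 + bx³ + cx² + dx + e; the 7 given values yield a linear system in the 5 coefficients.
Solving, Q(x) = 2x^4 - x³ + 2x² - x + 1.
Then Q(4) = 477.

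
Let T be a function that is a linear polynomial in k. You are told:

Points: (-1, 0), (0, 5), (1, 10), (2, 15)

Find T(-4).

First differences: 5, 5, 5.
Level-1 differences are constant, so T has degree 1.
Fitting a degree-1 polynomial gives T(k) = 5k + 5.
Then T(-4) = -15.

-15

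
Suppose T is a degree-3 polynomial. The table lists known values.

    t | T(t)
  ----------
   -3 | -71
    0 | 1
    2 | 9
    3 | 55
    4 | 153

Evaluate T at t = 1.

-3

Write T(t) = at³ + bt² + ct + d; the 5 given values yield a linear system in the 4 coefficients.
Solving, T(t) = 3t³ - t² - 6t + 1.
Then T(1) = -3.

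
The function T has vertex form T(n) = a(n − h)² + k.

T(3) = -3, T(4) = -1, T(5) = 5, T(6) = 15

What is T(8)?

47

First differences 2, 6, 10; second difference 4 = 2a, so a = 2.
Expanding, the n-coefficient is −2ah = -4h; matching it to the data gives h = 3, and then k = -3.
So T(n) = 2(n − 3)² − 3.
T(8) = 2·5² − 3 = 47.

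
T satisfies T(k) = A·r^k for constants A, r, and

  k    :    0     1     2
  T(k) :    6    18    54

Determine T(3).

Consecutive ratio: 18/6 = 3, and 54/18 = 3, so r = 3.
Then A·3^0 = 6 gives A = 6, and T(k) = 6·3^k.
T(3) = 6·3^3 = 162.

162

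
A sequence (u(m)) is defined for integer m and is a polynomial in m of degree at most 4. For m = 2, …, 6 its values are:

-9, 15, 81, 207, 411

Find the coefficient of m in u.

-3

Write u(m) = am^4 + bm³ + cm² + dm + e; the 5 given values yield a linear system in the 5 coefficients.
Solving, the leading coefficient vanishes, and u(m) = 3m³ - 6m² - 3m - 3.
The coefficient of m is -3.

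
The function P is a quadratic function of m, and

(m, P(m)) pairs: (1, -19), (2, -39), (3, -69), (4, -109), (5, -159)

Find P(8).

Write P(m) = am² + bm + c; the 5 given values yield a linear system in the 3 coefficients.
Solving, P(m) = -5m² - 5m - 9.
Then P(8) = -369.

-369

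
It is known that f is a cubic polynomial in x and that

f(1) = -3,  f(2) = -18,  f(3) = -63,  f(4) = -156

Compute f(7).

-903

Write f(x) = ax³ + bx² + cx + d; the 4 given values yield a linear system in the 4 coefficients.
Solving, f(x) = -3x³ + 3x² - 3x.
Then f(7) = -903.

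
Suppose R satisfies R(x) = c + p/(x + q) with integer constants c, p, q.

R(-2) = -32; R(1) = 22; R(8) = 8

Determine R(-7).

-2

(R(x) − c)(x + q) = p for each data point; the three points give a linear system in c and q, then p follows.
Solving: c = 4, q = 1, p = 36, so R(x) = 4 + 36/(x + 1).
Then R(-7) = 4 + 36/(-6) = -2.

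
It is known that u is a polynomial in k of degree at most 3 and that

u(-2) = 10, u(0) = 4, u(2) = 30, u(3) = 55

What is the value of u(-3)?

25

Write u(k) = ak³ + bk² + ck + d; the 4 given values yield a linear system in the 4 coefficients.
Solving, the leading coefficient vanishes, and u(k) = 4k² + 5k + 4.
Then u(-3) = 25.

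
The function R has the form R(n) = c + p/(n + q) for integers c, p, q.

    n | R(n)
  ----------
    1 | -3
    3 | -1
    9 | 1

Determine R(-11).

(R(n) − c)(n + q) = p for each data point; the three points give a linear system in c and q, then p follows.
Solving: c = 3, q = 3, p = -24, so R(n) = 3 − 24/(n + 3).
Then R(-11) = 3 − 24/(-8) = 6.

6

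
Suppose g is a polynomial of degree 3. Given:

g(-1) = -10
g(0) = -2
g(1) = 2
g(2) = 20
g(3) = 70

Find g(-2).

First differences: 8, 4, 18, 50. Second differences: -4, 14, 32. Third differences: 18, 18.
Level-3 differences are constant, so g has degree 3.
Fitting a degree-3 polynomial gives g(m) = 3m³ - 2m² + 3m - 2.
Then g(-2) = -40.

-40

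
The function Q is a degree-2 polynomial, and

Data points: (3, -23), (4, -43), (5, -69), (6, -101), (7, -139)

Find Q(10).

First differences: -20, -26, -32, -38. Second differences: -6, -6, -6.
Level-2 differences are constant, so Q has degree 2.
Fitting a degree-2 polynomial gives Q(t) = -3t² + t + 1.
Then Q(10) = -289.

-289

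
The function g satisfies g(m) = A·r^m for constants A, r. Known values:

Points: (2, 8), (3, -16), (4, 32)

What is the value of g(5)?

-64

Consecutive ratio: -16/8 = -2, and 32/(-16) = -2, so r = -2.
Then A·(-2)^2 = 8 gives A = 2, and g(m) = 2·(-2)^m.
g(5) = 2·(-2)^5 = -64.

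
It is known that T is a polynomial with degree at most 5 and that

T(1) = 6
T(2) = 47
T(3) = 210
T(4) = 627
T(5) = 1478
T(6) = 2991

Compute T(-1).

First differences: 41, 163, 417, 851, 1513. Second differences: 122, 254, 434, 662. Third differences: 132, 180, 228. Fourth differences: 48, 48.
Level-4 differences are constant, so T has degree 4.
Fitting a degree-4 polynomial gives T(n) = 2n^4 + 2n³ - n² + 3.
Then T(-1) = 2.

2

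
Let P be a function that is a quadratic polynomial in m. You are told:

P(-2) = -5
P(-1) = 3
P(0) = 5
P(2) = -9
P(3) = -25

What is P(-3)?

Write P(m) = am² + bm + c; the 5 given values yield a linear system in the 3 coefficients.
Solving, P(m) = -3m² - m + 5.
Then P(-3) = -19.

-19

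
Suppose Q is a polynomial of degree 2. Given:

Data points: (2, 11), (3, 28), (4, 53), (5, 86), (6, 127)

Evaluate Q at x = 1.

First differences: 17, 25, 33, 41. Second differences: 8, 8, 8.
Level-2 differences are constant, so Q has degree 2.
Fitting a degree-2 polynomial gives Q(x) = 4x² - 3x + 1.
Then Q(1) = 2.

2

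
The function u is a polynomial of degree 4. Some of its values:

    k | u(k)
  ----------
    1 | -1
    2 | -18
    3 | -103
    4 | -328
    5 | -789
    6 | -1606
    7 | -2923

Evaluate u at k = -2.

First differences: -17, -85, -225, -461, -817, -1317. Second differences: -68, -140, -236, -356, -500. Third differences: -72, -96, -120, -144. Fourth differences: -24, -24, -24.
Level-4 differences are constant, so u has degree 4.
Fitting a degree-4 polynomial gives u(k) = -k^4 - 2k³ + 3k² + 3k - 4.
Then u(-2) = 2.

2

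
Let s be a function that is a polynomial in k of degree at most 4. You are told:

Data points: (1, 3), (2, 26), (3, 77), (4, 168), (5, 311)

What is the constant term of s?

First differences: 23, 51, 91, 143. Second differences: 28, 40, 52. Third differences: 12, 12.
Level-3 differences are constant, so s has degree 3.
Fitting a degree-3 polynomial gives s(k) = 2k³ + 2k² + 3k - 4.
The constant term is s(0) = -4.

-4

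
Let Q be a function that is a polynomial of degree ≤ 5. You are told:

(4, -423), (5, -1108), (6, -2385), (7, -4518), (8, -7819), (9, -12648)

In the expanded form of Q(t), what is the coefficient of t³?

0

Write Q(t) = at^5 + bt^4 + ct³ + dt² + et + p; the 6 given values yield a linear system in the 6 coefficients.
Solving, the leading coefficient vanishes, and Q(t) = -2t^4 + 6t² - t - 3.
The coefficient of t³ is 0.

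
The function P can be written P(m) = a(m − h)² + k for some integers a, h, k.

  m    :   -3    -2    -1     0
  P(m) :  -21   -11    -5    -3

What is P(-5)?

First differences 10, 6, 2; second difference -4 = 2a, so a = -2.
Expanding, the m-coefficient is −2ah = 4h; matching it to the data gives h = 0, and then k = -3.
So P(m) = -2(m + 0)² − 3.
P(-5) = -2·(-5)² − 3 = -53.

-53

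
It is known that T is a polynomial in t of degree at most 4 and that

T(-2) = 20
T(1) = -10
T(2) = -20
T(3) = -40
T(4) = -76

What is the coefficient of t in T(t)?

Write T(t) = at^4 + bt³ + ct² + dt + e; the 5 given values yield a linear system in the 5 coefficients.
Solving, the leading coefficient vanishes, and T(t) = -t³ + t² - 6t - 4.
The coefficient of t is -6.

-6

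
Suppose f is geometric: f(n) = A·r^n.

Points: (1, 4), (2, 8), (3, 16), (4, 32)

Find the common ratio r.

Consecutive ratio: 8/4 = 2, and 16/8 = 2, so r = 2.
Then A·2^1 = 4 gives A = 2, and f(n) = 2·2^n.

2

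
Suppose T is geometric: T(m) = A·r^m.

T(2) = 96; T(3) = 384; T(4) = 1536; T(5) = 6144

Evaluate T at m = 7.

98304

Consecutive ratio: 384/96 = 4, and 1536/384 = 4, so r = 4.
Then A·4^2 = 96 gives A = 6, and T(m) = 6·4^m.
T(7) = 6·4^7 = 98304.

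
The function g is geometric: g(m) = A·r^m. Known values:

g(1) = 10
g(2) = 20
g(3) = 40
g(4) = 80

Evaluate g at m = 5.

160

Consecutive ratio: 20/10 = 2, and 40/20 = 2, so r = 2.
Then A·2^1 = 10 gives A = 5, and g(m) = 5·2^m.
g(5) = 5·2^5 = 160.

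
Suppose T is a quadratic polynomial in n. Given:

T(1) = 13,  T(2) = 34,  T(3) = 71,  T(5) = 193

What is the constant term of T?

Write T(n) = an² + bn + c; the 4 given values yield a linear system in the 3 coefficients.
Solving, T(n) = 8n² - 3n + 8.
The constant term is T(0) = 8.

8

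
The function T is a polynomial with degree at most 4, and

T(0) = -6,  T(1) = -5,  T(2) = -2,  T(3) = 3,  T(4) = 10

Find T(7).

43

Write T(t) = at^4 + bt³ + ct² + dt + e; the 5 given values yield a linear system in the 5 coefficients.
Solving, the top 2 coefficients vanish, and T(t) = t² - 6.
Then T(7) = 43.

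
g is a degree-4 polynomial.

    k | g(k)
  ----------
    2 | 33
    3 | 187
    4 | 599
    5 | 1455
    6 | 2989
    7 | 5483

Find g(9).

Write g(k) = ak^4 + bk³ + ck² + dk + e; the 6 given values yield a linear system in the 5 coefficients.
Solving, g(k) = 2k^4 + 3k³ - 8k² + 7k - 5.
Then g(9) = 14719.

14719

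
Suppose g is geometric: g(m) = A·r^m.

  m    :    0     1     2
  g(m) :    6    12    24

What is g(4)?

Consecutive ratio: 12/6 = 2, and 24/12 = 2, so r = 2.
Then A·2^0 = 6 gives A = 6, and g(m) = 6·2^m.
g(4) = 6·2^4 = 96.

96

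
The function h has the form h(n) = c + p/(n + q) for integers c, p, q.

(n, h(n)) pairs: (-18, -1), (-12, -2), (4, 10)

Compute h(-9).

-3

(h(n) − c)(n + q) = p for each data point; the three points give a linear system in c and q, then p follows.
Solving: c = 1, q = 0, p = 36, so h(n) = 1 + 36/(n + 0).
Then h(-9) = 1 + 36/(-9) = -3.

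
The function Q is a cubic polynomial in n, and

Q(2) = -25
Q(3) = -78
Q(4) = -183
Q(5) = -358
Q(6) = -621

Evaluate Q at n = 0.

First differences: -53, -105, -175, -263. Second differences: -52, -70, -88. Third differences: -18, -18.
Level-3 differences are constant, so Q has degree 3.
Fitting a degree-3 polynomial gives Q(n) = -3n³ + n² - n - 3.
Then Q(0) = -3.

-3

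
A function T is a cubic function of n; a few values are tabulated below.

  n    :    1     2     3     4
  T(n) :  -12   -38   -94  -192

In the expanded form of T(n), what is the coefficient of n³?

Write T(n) = an³ + bn² + cn + d; the 4 given values yield a linear system in the 4 coefficients.
Solving, T(n) = -2n³ - 3n² - 3n - 4.
The coefficient of n³ is -2.

-2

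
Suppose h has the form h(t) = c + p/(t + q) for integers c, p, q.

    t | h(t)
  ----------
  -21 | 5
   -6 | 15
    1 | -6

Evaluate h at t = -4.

(h(t) − c)(t + q) = p for each data point; the three points give a linear system in c and q, then p follows.
Solving: c = 3, q = 3, p = -36, so h(t) = 3 − 36/(t + 3).
Then h(-4) = 3 − 36/(-1) = 39.

39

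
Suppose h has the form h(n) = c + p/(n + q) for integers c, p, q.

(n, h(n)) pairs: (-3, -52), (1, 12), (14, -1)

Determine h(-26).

(h(n) − c)(n + q) = p for each data point; the three points give a linear system in c and q, then p follows.
Solving: c = -4, q = 2, p = 48, so h(n) = -4 + 48/(n + 2).
Then h(-26) = -4 + 48/(-24) = -6.

-6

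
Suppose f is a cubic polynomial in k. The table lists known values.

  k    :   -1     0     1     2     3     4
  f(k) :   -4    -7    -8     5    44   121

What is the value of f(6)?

437

Write f(k) = ak³ + bk² + ck + d; the 6 given values yield a linear system in the 4 coefficients.
Solving, f(k) = 2k³ + k² - 4k - 7.
Then f(6) = 437.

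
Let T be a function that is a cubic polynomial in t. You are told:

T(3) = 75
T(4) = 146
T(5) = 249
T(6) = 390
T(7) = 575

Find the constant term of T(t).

-6

First differences: 71, 103, 141, 185. Second differences: 32, 38, 44. Third differences: 6, 6.
Level-3 differences are constant, so T has degree 3.
Fitting a degree-3 polynomial gives T(t) = t³ + 4t² + 6t - 6.
The constant term is T(0) = -6.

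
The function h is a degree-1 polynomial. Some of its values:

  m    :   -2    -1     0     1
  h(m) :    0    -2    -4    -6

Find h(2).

-8

First differences: -2, -2, -2.
Level-1 differences are constant, so h has degree 1.
Fitting a degree-1 polynomial gives h(m) = -2m - 4.
Then h(2) = -8.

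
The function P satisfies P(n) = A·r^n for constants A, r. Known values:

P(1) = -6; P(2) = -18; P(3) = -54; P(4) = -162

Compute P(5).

-486

Consecutive ratio: -18/(-6) = 3, and -54/(-18) = 3, so r = 3.
Then A·3^1 = -6 gives A = -2, and P(n) = -2·3^n.
P(5) = -2·3^5 = -486.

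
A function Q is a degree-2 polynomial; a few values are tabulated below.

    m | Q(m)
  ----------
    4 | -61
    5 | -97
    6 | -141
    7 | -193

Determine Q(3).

-33

First differences: -36, -44, -52. Second differences: -8, -8.
Level-2 differences are constant, so Q has degree 2.
Fitting a degree-2 polynomial gives Q(m) = -4m² + 3.
Then Q(3) = -33.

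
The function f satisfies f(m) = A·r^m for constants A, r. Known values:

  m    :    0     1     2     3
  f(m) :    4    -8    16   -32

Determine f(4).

Consecutive ratio: -8/4 = -2, and 16/(-8) = -2, so r = -2.
Then A·(-2)^0 = 4 gives A = 4, and f(m) = 4·(-2)^m.
f(4) = 4·(-2)^4 = 64.

64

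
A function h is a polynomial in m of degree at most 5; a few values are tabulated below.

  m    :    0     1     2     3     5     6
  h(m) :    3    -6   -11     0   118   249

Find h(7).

444

Write h(m) = am^5 + bm^4 + cm³ + dm² + em + p; the 6 given values yield a linear system in the 6 coefficients.
Solving, the top 2 coefficients vanish, and h(m) = 2m³ - 4m² - 7m + 3.
Then h(7) = 444.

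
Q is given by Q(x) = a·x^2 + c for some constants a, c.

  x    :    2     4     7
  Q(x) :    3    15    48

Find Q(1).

0

From Q(2) = 3 and Q(4) = 15: 4a + c = 3 and 16a + c = 15.
Subtracting: 12a = 12, so a = 1; then c = 3 − 1·4 = -1.
So Q(x) = 1x² − 1, and Q(1) = 0.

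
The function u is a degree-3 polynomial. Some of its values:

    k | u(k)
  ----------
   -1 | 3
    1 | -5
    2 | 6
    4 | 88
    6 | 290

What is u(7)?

Write u(k) = ak³ + bk² + ck + d; the 5 given values yield a linear system in the 4 coefficients.
Solving, u(k) = k³ + 3k² - 5k - 4.
Then u(7) = 451.

451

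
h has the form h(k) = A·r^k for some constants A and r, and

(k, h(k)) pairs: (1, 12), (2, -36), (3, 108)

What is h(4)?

Consecutive ratio: -36/12 = -3, and 108/(-36) = -3, so r = -3.
Then A·(-3)^1 = 12 gives A = -4, and h(k) = -4·(-3)^k.
h(4) = -4·(-3)^4 = -324.

-324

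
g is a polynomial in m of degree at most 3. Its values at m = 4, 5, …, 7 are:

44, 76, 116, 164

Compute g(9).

284

Write g(m) = am³ + bm² + cm + d; the 4 given values yield a linear system in the 4 coefficients.
Solving, the leading coefficient vanishes, and g(m) = 4m² - 4m - 4.
Then g(9) = 284.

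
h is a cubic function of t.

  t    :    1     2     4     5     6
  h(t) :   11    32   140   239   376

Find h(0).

Write h(t) = at³ + bt² + ct + d; the 5 given values yield a linear system in the 4 coefficients.
Solving, h(t) = t³ + 4t² + 2t + 4.
Then h(0) = 4.

4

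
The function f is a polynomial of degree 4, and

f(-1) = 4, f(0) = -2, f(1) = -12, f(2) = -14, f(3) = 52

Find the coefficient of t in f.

Write f(t) = at^4 + bt³ + ct² + dt + e; the 5 given values yield a linear system in the 5 coefficients.
Solving, f(t) = 2t^4 - 2t³ - 4t² - 6t - 2.
The coefficient of t is -6.

-6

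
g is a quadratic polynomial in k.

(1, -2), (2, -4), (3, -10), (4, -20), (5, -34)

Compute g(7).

-74

First differences: -2, -6, -10, -14. Second differences: -4, -4, -4.
Level-2 differences are constant, so g has degree 2.
Fitting a degree-2 polynomial gives g(k) = -2k² + 4k - 4.
Then g(7) = -74.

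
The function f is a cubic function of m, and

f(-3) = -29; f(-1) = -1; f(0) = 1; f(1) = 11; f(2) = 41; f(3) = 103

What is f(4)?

Write f(m) = am³ + bm² + cm + d; the 6 given values yield a linear system in the 4 coefficients.
Solving, f(m) = 2m³ + 4m² + 4m + 1.
Then f(4) = 209.

209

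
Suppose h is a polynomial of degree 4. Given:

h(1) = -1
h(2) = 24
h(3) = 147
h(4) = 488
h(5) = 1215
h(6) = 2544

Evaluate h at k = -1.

First differences: 25, 123, 341, 727, 1329. Second differences: 98, 218, 386, 602. Third differences: 120, 168, 216. Fourth differences: 48, 48.
Level-4 differences are constant, so h has degree 4.
Fitting a degree-4 polynomial gives h(k) = 2k^4 - k² - 2k.
Then h(-1) = 3.

3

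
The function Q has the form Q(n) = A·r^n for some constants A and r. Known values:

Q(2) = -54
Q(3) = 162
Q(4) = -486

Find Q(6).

-4374

Consecutive ratio: 162/(-54) = -3, and -486/162 = -3, so r = -3.
Then A·(-3)^2 = -54 gives A = -6, and Q(n) = -6·(-3)^n.
Q(6) = -6·(-3)^6 = -4374.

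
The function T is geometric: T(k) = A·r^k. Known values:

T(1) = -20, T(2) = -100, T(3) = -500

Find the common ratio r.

5

Consecutive ratio: -100/(-20) = 5, and -500/(-100) = 5, so r = 5.
Then A·5^1 = -20 gives A = -4, and T(k) = -4·5^k.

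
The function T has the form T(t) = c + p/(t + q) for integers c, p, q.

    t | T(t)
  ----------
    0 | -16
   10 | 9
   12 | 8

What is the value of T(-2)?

-6

(T(t) − c)(t + q) = p for each data point; the three points give a linear system in c and q, then p follows.
Solving: c = 4, q = -2, p = 40, so T(t) = 4 + 40/(t − 2).
Then T(-2) = 4 + 40/(-4) = -6.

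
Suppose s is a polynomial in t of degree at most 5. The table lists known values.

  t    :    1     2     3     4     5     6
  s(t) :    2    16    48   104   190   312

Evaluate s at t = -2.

8

First differences: 14, 32, 56, 86, 122. Second differences: 18, 24, 30, 36. Third differences: 6, 6, 6.
Level-3 differences are constant, so s has degree 3.
Fitting a degree-3 polynomial gives s(t) = t³ + 3t² - 2t.
Then s(-2) = 8.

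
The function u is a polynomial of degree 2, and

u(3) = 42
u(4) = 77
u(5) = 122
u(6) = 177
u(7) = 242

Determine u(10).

497

First differences: 35, 45, 55, 65. Second differences: 10, 10, 10.
Level-2 differences are constant, so u has degree 2.
Fitting a degree-2 polynomial gives u(k) = 5k² - 3.
Then u(10) = 497.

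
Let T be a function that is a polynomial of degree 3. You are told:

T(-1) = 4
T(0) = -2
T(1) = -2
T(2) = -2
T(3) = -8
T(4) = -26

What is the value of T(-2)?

First differences: -6, 0, 0, -6, -18. Second differences: 6, 0, -6, -12. Third differences: -6, -6, -6.
Level-3 differences are constant, so T has degree 3.
Fitting a degree-3 polynomial gives T(n) = -n³ + 3n² - 2n - 2.
Then T(-2) = 22.

22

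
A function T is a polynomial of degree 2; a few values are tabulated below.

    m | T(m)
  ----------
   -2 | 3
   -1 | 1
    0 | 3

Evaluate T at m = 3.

33

Write T(m) = am² + bm + c; the 3 given values yield a linear system in the 3 coefficients.
Solving, T(m) = 2m² + 4m + 3.
Then T(3) = 33.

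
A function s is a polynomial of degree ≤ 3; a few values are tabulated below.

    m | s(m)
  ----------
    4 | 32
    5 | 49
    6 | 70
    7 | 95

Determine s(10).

194

First differences: 17, 21, 25. Second differences: 4, 4.
Level-2 differences are constant, so s has degree 2.
Fitting a degree-2 polynomial gives s(m) = 2m² - m + 4.
Then s(10) = 194.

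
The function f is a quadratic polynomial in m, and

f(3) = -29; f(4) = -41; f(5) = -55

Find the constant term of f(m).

-5

Write f(m) = am² + bm + c; the 3 given values yield a linear system in the 3 coefficients.
Solving, f(m) = -m² - 5m - 5.
The constant term is f(0) = -5.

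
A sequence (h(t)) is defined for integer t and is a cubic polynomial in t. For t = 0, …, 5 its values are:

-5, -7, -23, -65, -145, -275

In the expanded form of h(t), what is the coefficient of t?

First differences: -2, -16, -42, -80, -130. Second differences: -14, -26, -38, -50. Third differences: -12, -12, -12.
Level-3 differences are constant, so h has degree 3.
Fitting a degree-3 polynomial gives h(t) = -2t³ - t² + t - 5.
The coefficient of t is 1.

1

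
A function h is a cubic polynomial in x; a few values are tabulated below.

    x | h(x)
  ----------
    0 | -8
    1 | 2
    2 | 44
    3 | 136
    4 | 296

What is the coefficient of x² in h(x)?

First differences: 10, 42, 92, 160. Second differences: 32, 50, 68. Third differences: 18, 18.
Level-3 differences are constant, so h has degree 3.
Fitting a degree-3 polynomial gives h(x) = 3x³ + 7x² - 8.
The coefficient of x² is 7.

7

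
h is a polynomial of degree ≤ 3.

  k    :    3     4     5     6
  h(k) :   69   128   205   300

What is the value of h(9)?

693

First differences: 59, 77, 95. Second differences: 18, 18.
Level-2 differences are constant, so h has degree 2.
Fitting a degree-2 polynomial gives h(k) = 9k² - 4k.
Then h(9) = 693.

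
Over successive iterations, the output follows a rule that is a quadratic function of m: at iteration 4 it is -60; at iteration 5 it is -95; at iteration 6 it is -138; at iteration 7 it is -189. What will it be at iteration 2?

-14

Write the value at m as Q(m).
First differences: -35, -43, -51. Second differences: -8, -8.
Level-2 differences are constant, so Q has degree 2.
Fitting a degree-2 polynomial gives Q(m) = -4m² + m.
Then Q(2) = -14.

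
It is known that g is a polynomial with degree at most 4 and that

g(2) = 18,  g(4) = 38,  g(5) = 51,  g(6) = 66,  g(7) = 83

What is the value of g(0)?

6

Write g(k) = ak^4 + bk³ + ck² + dk + e; the 5 given values yield a linear system in the 5 coefficients.
Solving, the top 2 coefficients vanish, and g(k) = k² + 4k + 6.
Then g(0) = 6.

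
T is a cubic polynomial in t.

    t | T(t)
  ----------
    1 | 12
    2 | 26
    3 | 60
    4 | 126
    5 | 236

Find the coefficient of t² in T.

First differences: 14, 34, 66, 110. Second differences: 20, 32, 44. Third differences: 12, 12.
Level-3 differences are constant, so T has degree 3.
Fitting a degree-3 polynomial gives T(t) = 2t³ - 2t² + 6t + 6.
The coefficient of t² is -2.

-2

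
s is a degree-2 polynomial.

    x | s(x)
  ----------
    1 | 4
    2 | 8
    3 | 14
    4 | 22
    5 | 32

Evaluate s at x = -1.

2

Write s(x) = ax² + bx + c; the 5 given values yield a linear system in the 3 coefficients.
Solving, s(x) = x² + x + 2.
Then s(-1) = 2.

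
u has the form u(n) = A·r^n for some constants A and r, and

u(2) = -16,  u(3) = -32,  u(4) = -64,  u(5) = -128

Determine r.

Consecutive ratio: -32/(-16) = 2, and -64/(-32) = 2, so r = 2.
Then A·2^2 = -16 gives A = -4, and u(n) = -4·2^n.

2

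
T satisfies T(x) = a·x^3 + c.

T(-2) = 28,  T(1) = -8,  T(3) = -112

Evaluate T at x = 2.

-36

From T(-2) = 28 and T(1) = -8: -8a + c = 28 and 1a + c = -8.
Subtracting: 9a = -36, so a = -4; then c = 28 − (-4)·(-8) = -4.
So T(x) = -4x³ − 4, and T(2) = -36.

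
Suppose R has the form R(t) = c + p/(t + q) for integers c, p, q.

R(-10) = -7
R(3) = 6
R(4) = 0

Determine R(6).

-3

(R(t) − c)(t + q) = p for each data point; the three points give a linear system in c and q, then p follows.
Solving: c = -6, q = -2, p = 12, so R(t) = -6 + 12/(t − 2).
Then R(6) = -6 + 12/4 = -3.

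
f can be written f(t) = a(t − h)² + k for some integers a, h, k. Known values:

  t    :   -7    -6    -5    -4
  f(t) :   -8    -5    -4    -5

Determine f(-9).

First differences 3, 1, -1; second difference -2 = 2a, so a = -1.
Expanding, the t-coefficient is −2ah = 2h; matching it to the data gives h = -5, and then k = -4.
So f(t) = -1(t + 5)² − 4.
f(-9) = -1·(-4)² − 4 = -20.

-20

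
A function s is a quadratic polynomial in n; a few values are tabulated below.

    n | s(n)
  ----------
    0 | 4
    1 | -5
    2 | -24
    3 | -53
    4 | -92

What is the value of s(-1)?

3

First differences: -9, -19, -29, -39. Second differences: -10, -10, -10.
Level-2 differences are constant, so s has degree 2.
Fitting a degree-2 polynomial gives s(n) = -5n² - 4n + 4.
Then s(-1) = 3.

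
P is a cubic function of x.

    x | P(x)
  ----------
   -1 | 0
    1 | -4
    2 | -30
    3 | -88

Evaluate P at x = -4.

66

Write P(x) = ax³ + bx² + cx + d; the 4 given values yield a linear system in the 4 coefficients.
Solving, P(x) = -2x³ - 4x² + 2.
Then P(-4) = 66.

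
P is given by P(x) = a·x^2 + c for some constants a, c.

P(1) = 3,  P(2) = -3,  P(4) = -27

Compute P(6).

From P(1) = 3 and P(2) = -3: 1a + c = 3 and 4a + c = -3.
Subtracting: 3a = -6, so a = -2; then c = 3 − (-2)·1 = 5.
So P(x) = -2x² + 5, and P(6) = -67.

-67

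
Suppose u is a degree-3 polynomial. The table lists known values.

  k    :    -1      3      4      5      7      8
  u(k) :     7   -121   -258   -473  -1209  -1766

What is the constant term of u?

Write u(k) = ak³ + bk² + ck + d; the 6 given values yield a linear system in the 4 coefficients.
Solving, u(k) = -3k³ - 3k² - 5k + 2.
The constant term is u(0) = 2.

2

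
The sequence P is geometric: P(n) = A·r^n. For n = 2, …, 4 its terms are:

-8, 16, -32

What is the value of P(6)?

-128

Consecutive ratio: 16/(-8) = -2, and -32/16 = -2, so r = -2.
Then A·(-2)^2 = -8 gives A = -2, and P(n) = -2·(-2)^n.
P(6) = -2·(-2)^6 = -128.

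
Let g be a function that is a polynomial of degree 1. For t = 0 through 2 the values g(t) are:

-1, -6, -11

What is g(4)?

-21

Write g(t) = at + b; the 3 given values yield a linear system in the 2 coefficients.
Solving, g(t) = -5t - 1.
Then g(4) = -21.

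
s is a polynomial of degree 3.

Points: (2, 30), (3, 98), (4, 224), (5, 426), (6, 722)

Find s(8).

1668

Write s(t) = at³ + bt² + ct + d; the 5 given values yield a linear system in the 4 coefficients.
Solving, s(t) = 3t³ + 2t² + t - 4.
Then s(8) = 1668.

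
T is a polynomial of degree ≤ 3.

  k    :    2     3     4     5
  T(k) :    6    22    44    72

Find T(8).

192

First differences: 16, 22, 28. Second differences: 6, 6.
Level-2 differences are constant, so T has degree 2.
Fitting a degree-2 polynomial gives T(k) = 3k² + k - 8.
Then T(8) = 192.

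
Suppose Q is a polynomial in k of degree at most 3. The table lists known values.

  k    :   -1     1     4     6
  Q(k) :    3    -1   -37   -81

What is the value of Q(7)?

-109

Write Q(k) = ak³ + bk² + ck + d; the 4 given values yield a linear system in the 4 coefficients.
Solving, the leading coefficient vanishes, and Q(k) = -2k² - 2k + 3.
Then Q(7) = -109.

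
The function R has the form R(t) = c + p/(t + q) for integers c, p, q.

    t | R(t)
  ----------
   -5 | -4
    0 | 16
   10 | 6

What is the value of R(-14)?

2

(R(t) − c)(t + q) = p for each data point; the three points give a linear system in c and q, then p follows.
Solving: c = 4, q = 2, p = 24, so R(t) = 4 + 24/(t + 2).
Then R(-14) = 4 + 24/(-12) = 2.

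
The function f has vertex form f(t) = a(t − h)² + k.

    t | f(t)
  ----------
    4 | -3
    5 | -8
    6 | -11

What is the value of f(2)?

13

First differences -5, -3; second difference 2 = 2a, so a = 1.
Expanding, the t-coefficient is −2ah = -2h; matching it to the data gives h = 7, and then k = -12.
So f(t) = 1(t − 7)² − 12.
f(2) = 1·(-5)² − 12 = 13.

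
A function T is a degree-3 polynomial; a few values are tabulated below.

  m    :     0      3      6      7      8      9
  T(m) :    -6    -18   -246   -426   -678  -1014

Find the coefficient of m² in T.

Write T(m) = am³ + bm² + cm + d; the 6 given values yield a linear system in the 4 coefficients.
Solving, T(m) = -2m³ + 6m² - 4m - 6.
The coefficient of m² is 6.

6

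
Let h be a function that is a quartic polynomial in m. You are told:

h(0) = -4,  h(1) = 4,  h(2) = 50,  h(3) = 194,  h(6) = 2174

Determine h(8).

Write h(m) = am^4 + bm³ + cm² + dm + e; the 5 given values yield a linear system in the 5 coefficients.
Solving, h(m) = m^4 + 4m³ + 3m - 4.
Then h(8) = 6164.

6164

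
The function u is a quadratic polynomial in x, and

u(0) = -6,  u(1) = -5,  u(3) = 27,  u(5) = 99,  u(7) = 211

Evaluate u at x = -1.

3

Write u(x) = ax² + bx + c; the 5 given values yield a linear system in the 3 coefficients.
Solving, u(x) = 5x² - 4x - 6.
Then u(-1) = 3.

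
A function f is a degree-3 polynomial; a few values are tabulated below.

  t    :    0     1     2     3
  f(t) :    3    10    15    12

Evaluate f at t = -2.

7

Write f(t) = at³ + bt² + ct + d; the 4 given values yield a linear system in the 4 coefficients.
Solving, f(t) = -t³ + 2t² + 6t + 3.
Then f(-2) = 7.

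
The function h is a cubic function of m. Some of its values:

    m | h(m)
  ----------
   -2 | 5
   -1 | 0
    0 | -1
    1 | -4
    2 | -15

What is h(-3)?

20

First differences: -5, -1, -3, -11. Second differences: 4, -2, -8. Third differences: -6, -6.
Level-3 differences are constant, so h has degree 3.
Fitting a degree-3 polynomial gives h(m) = -m³ - m² - m - 1.
Then h(-3) = 20.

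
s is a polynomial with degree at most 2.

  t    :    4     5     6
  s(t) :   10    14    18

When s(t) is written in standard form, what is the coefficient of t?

4

First differences: 4, 4.
Level-1 differences are constant, so s has degree 1.
Fitting a degree-1 polynomial gives s(t) = 4t - 6.
The coefficient of t is 4.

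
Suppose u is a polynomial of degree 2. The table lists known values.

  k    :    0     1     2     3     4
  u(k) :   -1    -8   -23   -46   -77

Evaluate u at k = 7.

First differences: -7, -15, -23, -31. Second differences: -8, -8, -8.
Level-2 differences are constant, so u has degree 2.
Fitting a degree-2 polynomial gives u(k) = -4k² - 3k - 1.
Then u(7) = -218.

-218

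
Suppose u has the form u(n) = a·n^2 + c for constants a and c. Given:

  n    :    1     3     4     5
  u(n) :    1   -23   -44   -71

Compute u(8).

From u(1) = 1 and u(3) = -23: 1a + c = 1 and 9a + c = -23.
Subtracting: 8a = -24, so a = -3; then c = 1 − (-3)·1 = 4.
So u(n) = -3n² + 4, and u(8) = -188.

-188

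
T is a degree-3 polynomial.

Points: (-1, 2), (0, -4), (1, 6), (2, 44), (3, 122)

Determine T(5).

First differences: -6, 10, 38, 78. Second differences: 16, 28, 40. Third differences: 12, 12.
Level-3 differences are constant, so T has degree 3.
Fitting a degree-3 polynomial gives T(t) = 2t³ + 8t² - 4.
Then T(5) = 446.

446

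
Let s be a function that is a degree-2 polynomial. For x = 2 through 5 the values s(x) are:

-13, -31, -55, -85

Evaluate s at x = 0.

5

Write s(x) = ax² + bx + c; the 4 given values yield a linear system in the 3 coefficients.
Solving, s(x) = -3x² - 3x + 5.
Then s(0) = 5.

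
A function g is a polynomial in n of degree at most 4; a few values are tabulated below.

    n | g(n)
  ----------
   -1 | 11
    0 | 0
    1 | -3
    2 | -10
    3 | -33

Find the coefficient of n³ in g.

-2

First differences: -11, -3, -7, -23. Second differences: 8, -4, -16. Third differences: -12, -12.
Level-3 differences are constant, so g has degree 3.
Fitting a degree-3 polynomial gives g(n) = -2n³ + 4n² - 5n.
The coefficient of n³ is -2.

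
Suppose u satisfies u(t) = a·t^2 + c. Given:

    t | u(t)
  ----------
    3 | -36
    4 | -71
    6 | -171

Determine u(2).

From u(3) = -36 and u(4) = -71: 9a + c = -36 and 16a + c = -71.
Subtracting: 7a = -35, so a = -5; then c = -36 − (-5)·9 = 9.
So u(t) = -5t² + 9, and u(2) = -11.

-11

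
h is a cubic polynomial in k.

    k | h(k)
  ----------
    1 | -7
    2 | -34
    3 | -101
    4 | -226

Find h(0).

Write h(k) = ak³ + bk² + ck + d; the 4 given values yield a linear system in the 4 coefficients.
Solving, h(k) = -3k³ - 2k² - 2.
Then h(0) = -2.

-2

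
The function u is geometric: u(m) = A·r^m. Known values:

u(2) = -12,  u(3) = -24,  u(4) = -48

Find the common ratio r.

Consecutive ratio: -24/(-12) = 2, and -48/(-24) = 2, so r = 2.
Then A·2^2 = -12 gives A = -3, and u(m) = -3·2^m.

2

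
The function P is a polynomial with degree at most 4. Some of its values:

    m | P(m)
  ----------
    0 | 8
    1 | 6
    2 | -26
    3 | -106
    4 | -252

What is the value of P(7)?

First differences: -2, -32, -80, -146. Second differences: -30, -48, -66. Third differences: -18, -18.
Level-3 differences are constant, so P has degree 3.
Fitting a degree-3 polynomial gives P(m) = -3m³ - 6m² + 7m + 8.
Then P(7) = -1266.

-1266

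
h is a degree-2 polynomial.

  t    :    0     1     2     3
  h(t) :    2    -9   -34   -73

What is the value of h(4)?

-126

First differences: -11, -25, -39. Second differences: -14, -14.
Level-2 differences are constant, so h has degree 2.
Fitting a degree-2 polynomial gives h(t) = -7t² - 4t + 2.
Then h(4) = -126.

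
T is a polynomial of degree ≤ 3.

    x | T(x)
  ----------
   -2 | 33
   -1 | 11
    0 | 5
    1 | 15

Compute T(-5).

195

First differences: -22, -6, 10. Second differences: 16, 16.
Level-2 differences are constant, so T has degree 2.
Fitting a degree-2 polynomial gives T(x) = 8x² + 2x + 5.
Then T(-5) = 195.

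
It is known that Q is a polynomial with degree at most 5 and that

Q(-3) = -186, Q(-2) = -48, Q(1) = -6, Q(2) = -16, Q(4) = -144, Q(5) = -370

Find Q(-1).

-4

Write Q(k) = ak^5 + bk^4 + ck³ + dk² + ek + p; the 6 given values yield a linear system in the 6 coefficients.
Solving, the leading coefficient vanishes, and Q(k) = -k^4 + 3k³ - 4k² - 4k.
Then Q(-1) = -4.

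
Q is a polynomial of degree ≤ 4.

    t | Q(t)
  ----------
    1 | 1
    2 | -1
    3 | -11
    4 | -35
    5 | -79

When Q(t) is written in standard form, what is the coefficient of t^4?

0

First differences: -2, -10, -24, -44. Second differences: -8, -14, -20. Third differences: -6, -6.
Level-3 differences are constant, so Q has degree 3.
Fitting a degree-3 polynomial gives Q(t) = -t³ + 2t² - t + 1.
The coefficient of t^4 is 0.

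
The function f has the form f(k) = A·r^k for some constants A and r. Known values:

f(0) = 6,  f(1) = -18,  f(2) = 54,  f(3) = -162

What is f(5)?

-1458

Consecutive ratio: -18/6 = -3, and 54/(-18) = -3, so r = -3.
Then A·(-3)^0 = 6 gives A = 6, and f(k) = 6·(-3)^k.
f(5) = 6·(-3)^5 = -1458.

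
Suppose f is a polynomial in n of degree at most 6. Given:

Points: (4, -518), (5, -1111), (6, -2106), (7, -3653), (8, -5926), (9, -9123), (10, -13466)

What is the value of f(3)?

First differences: -593, -995, -1547, -2273, -3197, -4343. Second differences: -402, -552, -726, -924, -1146. Third differences: -150, -174, -198, -222. Fourth differences: -24, -24, -24.
Level-4 differences are constant, so f has degree 4.
Fitting a degree-4 polynomial gives f(n) = -n^4 - 3n³ - 5n² + 4n - 6.
Then f(3) = -201.

-201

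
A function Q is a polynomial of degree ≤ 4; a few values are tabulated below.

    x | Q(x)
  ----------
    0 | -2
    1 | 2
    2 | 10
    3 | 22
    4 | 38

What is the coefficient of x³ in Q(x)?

0

First differences: 4, 8, 12, 16. Second differences: 4, 4, 4.
Level-2 differences are constant, so Q has degree 2.
Fitting a degree-2 polynomial gives Q(x) = 2x² + 2x - 2.
The coefficient of x³ is 0.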